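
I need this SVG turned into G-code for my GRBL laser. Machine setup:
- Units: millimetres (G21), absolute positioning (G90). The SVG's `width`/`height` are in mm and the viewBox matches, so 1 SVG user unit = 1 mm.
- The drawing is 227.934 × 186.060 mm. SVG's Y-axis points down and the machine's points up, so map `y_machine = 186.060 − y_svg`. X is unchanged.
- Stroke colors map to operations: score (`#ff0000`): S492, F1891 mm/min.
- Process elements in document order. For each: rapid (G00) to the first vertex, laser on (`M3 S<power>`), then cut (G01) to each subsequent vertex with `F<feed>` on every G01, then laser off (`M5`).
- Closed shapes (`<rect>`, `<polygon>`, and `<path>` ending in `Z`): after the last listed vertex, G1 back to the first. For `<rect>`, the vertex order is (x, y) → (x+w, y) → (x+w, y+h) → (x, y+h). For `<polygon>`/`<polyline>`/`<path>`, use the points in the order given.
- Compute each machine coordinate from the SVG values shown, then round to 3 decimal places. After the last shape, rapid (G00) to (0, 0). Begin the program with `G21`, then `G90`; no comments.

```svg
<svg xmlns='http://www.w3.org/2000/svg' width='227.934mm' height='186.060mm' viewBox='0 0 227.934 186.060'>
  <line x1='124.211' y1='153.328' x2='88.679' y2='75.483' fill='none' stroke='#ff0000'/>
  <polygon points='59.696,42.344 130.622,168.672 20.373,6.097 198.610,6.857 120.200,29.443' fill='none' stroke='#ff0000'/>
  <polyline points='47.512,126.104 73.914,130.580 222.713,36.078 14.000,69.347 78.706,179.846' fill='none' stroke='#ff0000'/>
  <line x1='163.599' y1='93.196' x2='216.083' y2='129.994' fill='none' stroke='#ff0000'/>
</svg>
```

G21
G90
G00 X124.211 Y32.732
M3 S492
G01 X88.679 Y110.577 F1891
M5
G00 X59.696 Y143.716
M3 S492
G01 X130.622 Y17.388 F1891
G01 X20.373 Y179.963 F1891
G01 X198.610 Y179.203 F1891
G01 X120.200 Y156.617 F1891
G01 X59.696 Y143.716 F1891
M5
G00 X47.512 Y59.956
M3 S492
G01 X73.914 Y55.480 F1891
G01 X222.713 Y149.982 F1891
G01 X14.000 Y116.713 F1891
G01 X78.706 Y6.214 F1891
M5
G00 X163.599 Y92.864
M3 S492
G01 X216.083 Y56.066 F1891
M5
G00 X0.000 Y0.000

1 u = 1 mm; y_m = 186.060 − y.

[1] `<line>` line segment, #ff0000→score S492 F1891: (124.211,32.732) → (88.679,110.577)

[2] `<polygon>` closed polygon, #ff0000→score S492 F1891: (59.696,143.716) → (130.622,17.388) → (20.373,179.963) → (198.610,179.203) → (120.200,156.617) → (59.696,143.716) (closed)

[3] `<polyline>` open polyline, #ff0000→score S492 F1891: (47.512,59.956) → (73.914,55.480) → (222.713,149.982) → (14.000,116.713) → (78.706,6.214)

[4] `<line>` line segment, #ff0000→score S492 F1891: (163.599,92.864) → (216.083,56.066)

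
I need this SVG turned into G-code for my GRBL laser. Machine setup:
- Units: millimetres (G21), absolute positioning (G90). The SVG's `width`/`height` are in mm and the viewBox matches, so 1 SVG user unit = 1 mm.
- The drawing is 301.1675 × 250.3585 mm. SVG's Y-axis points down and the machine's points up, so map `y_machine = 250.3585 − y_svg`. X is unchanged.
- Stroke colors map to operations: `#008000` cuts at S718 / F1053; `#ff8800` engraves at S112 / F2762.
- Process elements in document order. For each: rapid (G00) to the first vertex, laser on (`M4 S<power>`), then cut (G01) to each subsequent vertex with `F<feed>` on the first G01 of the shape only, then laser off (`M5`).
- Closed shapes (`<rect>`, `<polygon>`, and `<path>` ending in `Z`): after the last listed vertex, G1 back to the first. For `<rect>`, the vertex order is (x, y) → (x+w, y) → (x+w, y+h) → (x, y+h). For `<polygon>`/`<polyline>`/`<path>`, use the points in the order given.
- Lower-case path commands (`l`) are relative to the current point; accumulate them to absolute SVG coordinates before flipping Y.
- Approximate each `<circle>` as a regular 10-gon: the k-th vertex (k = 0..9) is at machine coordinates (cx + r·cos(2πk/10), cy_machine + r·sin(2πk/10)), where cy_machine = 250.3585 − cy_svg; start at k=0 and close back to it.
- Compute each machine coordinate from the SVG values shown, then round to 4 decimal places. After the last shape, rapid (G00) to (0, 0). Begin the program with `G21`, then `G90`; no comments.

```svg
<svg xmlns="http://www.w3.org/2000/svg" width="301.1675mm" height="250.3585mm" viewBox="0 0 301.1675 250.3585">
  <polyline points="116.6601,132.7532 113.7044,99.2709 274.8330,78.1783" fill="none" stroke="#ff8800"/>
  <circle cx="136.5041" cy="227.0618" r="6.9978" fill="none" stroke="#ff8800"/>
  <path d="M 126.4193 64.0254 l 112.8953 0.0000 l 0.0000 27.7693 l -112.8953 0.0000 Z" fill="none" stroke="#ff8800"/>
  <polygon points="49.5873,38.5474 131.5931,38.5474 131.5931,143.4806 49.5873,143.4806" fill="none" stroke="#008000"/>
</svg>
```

Since the viewBox matches the mm dimensions, user units are millimetres directly. The only transform is the Y-flip y_m = 250.3585 − y_svg.

Shape 1 is a open polyline drawn with `<polyline>`. Its stroke #ff8800 means engrave at S112, F2762. After flipping Y the toolpath is (116.6601,117.6053) → (113.7044,151.0876) → (274.8330,172.1802).

Shape 2 is a circle drawn with `<circle>`. Its stroke #ff8800 means engrave at S112, F2762. After flipping Y the toolpath is (143.5019,23.2967) → (142.1654,27.4099) → (138.6665,29.9520) → (134.3417,29.9520) → (130.8428,27.4099) → (129.5063,23.2967) → (130.8428,19.1835) → (134.3417,16.6414) → (138.6665,16.6414) → (142.1654,19.1835) → (143.5019,23.2967), returning to the start.

Shape 3 is a rectangle drawn with `<path>`. Its stroke #ff8800 means engrave at S112, F2762. After flipping Y the toolpath is (126.4193,186.3331) → (239.3146,186.3331) → (239.3146,158.5638) → (126.4193,158.5638) → (126.4193,186.3331), returning to the start.

Shape 4 is a rectangle drawn with `<polygon>`. Its stroke #008000 means cut at S718, F1053. After flipping Y the toolpath is (49.5873,211.8111) → (131.5931,211.8111) → (131.5931,106.8779) → (49.5873,106.8779) → (49.5873,211.8111), returning to the start.

G21
G90
G00 X116.6601 Y117.6053
M4 S112
G01 X113.7044 Y151.0876 F2762
G01 X274.8330 Y172.1802
M5
G00 X143.5019 Y23.2967
M4 S112
G01 X142.1654 Y27.4099 F2762
G01 X138.6665 Y29.9520
G01 X134.3417 Y29.9520
G01 X130.8428 Y27.4099
G01 X129.5063 Y23.2967
G01 X130.8428 Y19.1835
G01 X134.3417 Y16.6414
G01 X138.6665 Y16.6414
G01 X142.1654 Y19.1835
G01 X143.5019 Y23.2967
M5
G00 X126.4193 Y186.3331
M4 S112
G01 X239.3146 Y186.3331 F2762
G01 X239.3146 Y158.5638
G01 X126.4193 Y158.5638
G01 X126.4193 Y186.3331
M5
G00 X49.5873 Y211.8111
M4 S718
G01 X131.5931 Y211.8111 F1053
G01 X131.5931 Y106.8779
G01 X49.5873 Y106.8779
G01 X49.5873 Y211.8111
M5
G00 X0.0000 Y0.0000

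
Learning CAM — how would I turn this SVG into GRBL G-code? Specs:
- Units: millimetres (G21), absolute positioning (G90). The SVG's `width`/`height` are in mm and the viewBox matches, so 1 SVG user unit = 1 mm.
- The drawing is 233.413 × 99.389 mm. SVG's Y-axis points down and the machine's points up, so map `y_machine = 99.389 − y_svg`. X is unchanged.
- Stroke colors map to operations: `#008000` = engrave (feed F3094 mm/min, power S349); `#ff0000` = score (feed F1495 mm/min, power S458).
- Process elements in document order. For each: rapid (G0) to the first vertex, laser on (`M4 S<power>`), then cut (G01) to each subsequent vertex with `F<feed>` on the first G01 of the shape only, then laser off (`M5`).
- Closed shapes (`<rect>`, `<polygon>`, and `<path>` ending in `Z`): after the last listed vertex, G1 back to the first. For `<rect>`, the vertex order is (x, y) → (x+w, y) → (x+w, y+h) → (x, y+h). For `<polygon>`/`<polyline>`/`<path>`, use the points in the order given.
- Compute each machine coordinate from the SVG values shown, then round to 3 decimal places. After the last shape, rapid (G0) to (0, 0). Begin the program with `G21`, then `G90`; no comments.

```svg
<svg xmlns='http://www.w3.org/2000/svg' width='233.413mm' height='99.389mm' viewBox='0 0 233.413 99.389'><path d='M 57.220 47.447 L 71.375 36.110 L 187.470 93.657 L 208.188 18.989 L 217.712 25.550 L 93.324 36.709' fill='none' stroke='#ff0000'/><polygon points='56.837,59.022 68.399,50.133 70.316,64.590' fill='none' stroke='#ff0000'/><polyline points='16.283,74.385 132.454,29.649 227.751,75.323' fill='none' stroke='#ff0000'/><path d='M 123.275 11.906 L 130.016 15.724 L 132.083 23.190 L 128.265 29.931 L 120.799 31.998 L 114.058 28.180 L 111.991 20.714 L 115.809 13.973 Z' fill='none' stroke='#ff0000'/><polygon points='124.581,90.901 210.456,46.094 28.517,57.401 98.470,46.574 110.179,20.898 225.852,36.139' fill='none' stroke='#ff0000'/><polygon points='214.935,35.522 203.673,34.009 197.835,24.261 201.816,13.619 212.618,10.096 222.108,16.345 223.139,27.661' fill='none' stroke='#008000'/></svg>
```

viewBox `0 0 233.413 99.389` with mm width/height → 1 unit = 1 mm. Flip: y_m = 99.389 − y_svg.

**Shape 1** — `<path>` open polyline, stroke `#ff0000` → score (S458, F1495). Machine vertices: (57.220,51.942) → (71.375,63.279) → (187.470,5.732) → (208.188,80.400) → (217.712,73.839) → (93.324,62.680). Open path.

**Shape 2** — `<polygon>` regular polygon, stroke `#ff0000` → score (S458, F1495). Machine vertices: (56.837,40.367) → (68.399,49.256) → (70.316,34.799) → (56.837,40.367). Closed: final G1 returns to the first vertex.

**Shape 3** — `<polyline>` open polyline, stroke `#ff0000` → score (S458, F1495). Machine vertices: (16.283,25.004) → (132.454,69.740) → (227.751,24.066). Open path.

**Shape 4** — `<path>` regular polygon, stroke `#ff0000` → score (S458, F1495). Machine vertices: (123.275,87.483) → (130.016,83.665) → (132.083,76.199) → (128.265,69.458) → (120.799,67.391) → (114.058,71.209) → (111.991,78.675) → (115.809,85.416) → (123.275,87.483). Closed: final G1 returns to the first vertex.

**Shape 5** — `<polygon>` closed polygon, stroke `#ff0000` → score (S458, F1495). Machine vertices: (124.581,8.488) → (210.456,53.295) → (28.517,41.988) → (98.470,52.815) → (110.179,78.491) → (225.852,63.250) → (124.581,8.488). Closed: final G1 returns to the first vertex.

**Shape 6** — `<polygon>` regular polygon, stroke `#008000` → engrave (S349, F3094). Machine vertices: (214.935,63.867) → (203.673,65.380) → (197.835,75.128) → (201.816,85.770) → (212.618,89.293) → (222.108,83.044) → (223.139,71.728) → (214.935,63.867). Closed: final G1 returns to the first vertex.

G21
G90
G0 X57.220 Y51.942
M4 S458
G01 X71.375 Y63.279 F1495
G01 X187.470 Y5.732
G01 X208.188 Y80.400
G01 X217.712 Y73.839
G01 X93.324 Y62.680
M5
G0 X56.837 Y40.367
M4 S458
G01 X68.399 Y49.256 F1495
G01 X70.316 Y34.799
G01 X56.837 Y40.367
M5
G0 X16.283 Y25.004
M4 S458
G01 X132.454 Y69.740 F1495
G01 X227.751 Y24.066
M5
G0 X123.275 Y87.483
M4 S458
G01 X130.016 Y83.665 F1495
G01 X132.083 Y76.199
G01 X128.265 Y69.458
G01 X120.799 Y67.391
G01 X114.058 Y71.209
G01 X111.991 Y78.675
G01 X115.809 Y85.416
G01 X123.275 Y87.483
M5
G0 X124.581 Y8.488
M4 S458
G01 X210.456 Y53.295 F1495
G01 X28.517 Y41.988
G01 X98.470 Y52.815
G01 X110.179 Y78.491
G01 X225.852 Y63.250
G01 X124.581 Y8.488
M5
G0 X214.935 Y63.867
M4 S349
G01 X203.673 Y65.380 F3094
G01 X197.835 Y75.128
G01 X201.816 Y85.770
G01 X212.618 Y89.293
G01 X222.108 Y83.044
G01 X223.139 Y71.728
G01 X214.935 Y63.867
M5
G0 X0.000 Y0.000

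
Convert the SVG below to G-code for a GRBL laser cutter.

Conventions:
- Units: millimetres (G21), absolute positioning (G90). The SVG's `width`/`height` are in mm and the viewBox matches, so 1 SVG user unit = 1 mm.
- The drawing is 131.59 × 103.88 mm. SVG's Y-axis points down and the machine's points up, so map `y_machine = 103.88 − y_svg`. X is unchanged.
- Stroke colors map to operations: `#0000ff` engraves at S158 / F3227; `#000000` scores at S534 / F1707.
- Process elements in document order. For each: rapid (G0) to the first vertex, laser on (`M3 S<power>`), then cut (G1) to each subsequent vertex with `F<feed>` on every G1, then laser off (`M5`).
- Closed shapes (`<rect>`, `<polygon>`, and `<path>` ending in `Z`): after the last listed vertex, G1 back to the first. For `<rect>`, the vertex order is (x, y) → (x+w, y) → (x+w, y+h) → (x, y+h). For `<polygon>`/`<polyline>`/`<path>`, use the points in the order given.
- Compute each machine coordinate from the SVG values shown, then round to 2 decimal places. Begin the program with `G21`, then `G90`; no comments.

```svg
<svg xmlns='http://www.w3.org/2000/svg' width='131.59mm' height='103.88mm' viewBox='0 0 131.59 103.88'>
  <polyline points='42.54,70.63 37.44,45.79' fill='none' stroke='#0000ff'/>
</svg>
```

1 u = 1 mm; y_m = 103.88 − y.

[1] `<polyline>` line segment, #0000ff→engrave S158 F3227: (42.54,33.25) → (37.44,58.09)

G21
G90
G0 X42.54 Y33.25
M3 S158
G1 X37.44 Y58.09 F3227
M5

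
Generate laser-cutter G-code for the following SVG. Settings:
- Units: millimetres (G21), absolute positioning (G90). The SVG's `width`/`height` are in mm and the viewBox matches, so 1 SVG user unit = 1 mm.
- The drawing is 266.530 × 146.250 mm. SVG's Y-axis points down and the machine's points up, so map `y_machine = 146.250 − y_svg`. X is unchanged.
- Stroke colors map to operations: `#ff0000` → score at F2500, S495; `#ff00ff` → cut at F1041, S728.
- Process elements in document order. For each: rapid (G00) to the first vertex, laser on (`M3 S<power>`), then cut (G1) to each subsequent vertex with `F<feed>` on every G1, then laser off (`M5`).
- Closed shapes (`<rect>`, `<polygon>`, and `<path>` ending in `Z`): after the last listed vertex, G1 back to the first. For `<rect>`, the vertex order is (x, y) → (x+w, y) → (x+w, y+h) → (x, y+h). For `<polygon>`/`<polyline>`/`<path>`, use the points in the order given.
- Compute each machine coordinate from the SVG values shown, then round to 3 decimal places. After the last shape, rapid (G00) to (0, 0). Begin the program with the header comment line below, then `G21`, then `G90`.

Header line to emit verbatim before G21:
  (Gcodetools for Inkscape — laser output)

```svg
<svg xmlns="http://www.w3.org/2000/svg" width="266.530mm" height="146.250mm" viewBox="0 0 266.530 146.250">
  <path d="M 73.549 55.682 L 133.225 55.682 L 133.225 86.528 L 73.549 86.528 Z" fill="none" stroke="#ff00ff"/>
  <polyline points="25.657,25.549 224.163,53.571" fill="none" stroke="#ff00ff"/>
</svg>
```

1 u = 1 mm; y_m = 146.250 − y.

[1] `<path>` rectangle, #ff00ff→cut S728 F1041: (73.549,90.568) → (133.225,90.568) → (133.225,59.722) → (73.549,59.722) → (73.549,90.568) (closed)

[2] `<polyline>` line segment, #ff00ff→cut S728 F1041: (25.657,120.701) → (224.163,92.679)

(Gcodetools for Inkscape — laser output)
G21
G90
G00 X73.549 Y90.568
M3 S728
G1 X133.225 Y90.568 F1041
G1 X133.225 Y59.722 F1041
G1 X73.549 Y59.722 F1041
G1 X73.549 Y90.568 F1041
M5
G00 X25.657 Y120.701
M3 S728
G1 X224.163 Y92.679 F1041
M5
G00 X0.000 Y0.000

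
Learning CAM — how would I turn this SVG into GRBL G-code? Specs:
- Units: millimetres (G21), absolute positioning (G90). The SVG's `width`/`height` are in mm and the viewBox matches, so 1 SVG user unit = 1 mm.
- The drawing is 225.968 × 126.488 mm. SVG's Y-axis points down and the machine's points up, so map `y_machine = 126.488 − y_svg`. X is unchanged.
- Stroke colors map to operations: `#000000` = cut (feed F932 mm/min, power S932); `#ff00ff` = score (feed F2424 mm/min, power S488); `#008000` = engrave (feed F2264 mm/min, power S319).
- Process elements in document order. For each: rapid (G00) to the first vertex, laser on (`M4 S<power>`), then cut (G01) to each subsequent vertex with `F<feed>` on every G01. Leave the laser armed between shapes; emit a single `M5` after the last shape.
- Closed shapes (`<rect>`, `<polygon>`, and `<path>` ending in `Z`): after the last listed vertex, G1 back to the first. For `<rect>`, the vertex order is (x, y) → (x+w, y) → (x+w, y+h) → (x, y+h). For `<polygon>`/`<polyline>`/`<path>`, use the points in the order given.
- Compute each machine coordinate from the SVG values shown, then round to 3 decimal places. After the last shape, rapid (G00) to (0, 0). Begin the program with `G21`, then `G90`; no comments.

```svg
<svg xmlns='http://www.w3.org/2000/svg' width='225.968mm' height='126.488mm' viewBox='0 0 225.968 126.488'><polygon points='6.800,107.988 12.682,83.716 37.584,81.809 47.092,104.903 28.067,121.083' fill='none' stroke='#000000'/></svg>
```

viewBox `0 0 225.968 126.488` with mm width/height → 1 unit = 1 mm. Flip: y_m = 126.488 − y_svg.

**Shape 1** — `<polygon>` regular polygon, stroke `#000000` → cut (S932, F932). Machine vertices: (6.800,18.500) → (12.682,42.772) → (37.584,44.679) → (47.092,21.585) → (28.067,5.405) → (6.800,18.500). Closed: final G1 returns to the first vertex.

G21
G90
G00 X6.800 Y18.500
M4 S932
G01 X12.682 Y42.772 F932
G01 X37.584 Y44.679 F932
G01 X47.092 Y21.585 F932
G01 X28.067 Y5.405 F932
G01 X6.800 Y18.500 F932
M5
G00 X0.000 Y0.000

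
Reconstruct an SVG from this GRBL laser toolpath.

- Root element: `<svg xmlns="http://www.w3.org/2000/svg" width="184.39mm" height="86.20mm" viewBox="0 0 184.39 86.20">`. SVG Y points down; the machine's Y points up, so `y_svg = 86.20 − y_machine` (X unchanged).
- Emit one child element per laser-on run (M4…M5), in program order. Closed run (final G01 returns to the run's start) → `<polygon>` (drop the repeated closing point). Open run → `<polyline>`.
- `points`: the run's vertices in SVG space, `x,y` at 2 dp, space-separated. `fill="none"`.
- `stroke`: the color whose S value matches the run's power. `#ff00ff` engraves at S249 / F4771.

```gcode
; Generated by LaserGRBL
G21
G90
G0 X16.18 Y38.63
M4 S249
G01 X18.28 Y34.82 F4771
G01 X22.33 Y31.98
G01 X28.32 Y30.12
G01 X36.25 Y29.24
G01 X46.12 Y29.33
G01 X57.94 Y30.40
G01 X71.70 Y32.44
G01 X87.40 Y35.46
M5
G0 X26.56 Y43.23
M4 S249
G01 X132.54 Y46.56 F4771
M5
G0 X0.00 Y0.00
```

<svg xmlns="http://www.w3.org/2000/svg" width="184.39mm" height="86.20mm" viewBox="0 0 184.39 86.20">
  <polyline points="16.18,47.57 18.28,51.38 22.33,54.22 28.32,56.08 36.25,56.96 46.12,56.87 57.94,55.80 71.70,53.76 87.40,50.74" fill="none" stroke="#ff00ff"/>
  <polyline points="26.56,42.97 132.54,39.64" fill="none" stroke="#ff00ff"/>
</svg>

Each laser-on run becomes one SVG element. Flip Y back into SVG space with y_svg = 86.20 − y_machine. Every run uses S249, so all elements get stroke `#ff00ff` (engrave).

Run 1: The run is open, so emit a `<polyline>` with points (Y-flipped): 16.18,47.57 18.28,51.38 22.33,54.22 28.32,56.08 36.25,56.96 46.12,56.87 57.94,55.80 71.70,53.76 87.40,50.74.

Run 2: The run is open, so emit a `<polyline>` with points (Y-flipped): 26.56,42.97 132.54,39.64.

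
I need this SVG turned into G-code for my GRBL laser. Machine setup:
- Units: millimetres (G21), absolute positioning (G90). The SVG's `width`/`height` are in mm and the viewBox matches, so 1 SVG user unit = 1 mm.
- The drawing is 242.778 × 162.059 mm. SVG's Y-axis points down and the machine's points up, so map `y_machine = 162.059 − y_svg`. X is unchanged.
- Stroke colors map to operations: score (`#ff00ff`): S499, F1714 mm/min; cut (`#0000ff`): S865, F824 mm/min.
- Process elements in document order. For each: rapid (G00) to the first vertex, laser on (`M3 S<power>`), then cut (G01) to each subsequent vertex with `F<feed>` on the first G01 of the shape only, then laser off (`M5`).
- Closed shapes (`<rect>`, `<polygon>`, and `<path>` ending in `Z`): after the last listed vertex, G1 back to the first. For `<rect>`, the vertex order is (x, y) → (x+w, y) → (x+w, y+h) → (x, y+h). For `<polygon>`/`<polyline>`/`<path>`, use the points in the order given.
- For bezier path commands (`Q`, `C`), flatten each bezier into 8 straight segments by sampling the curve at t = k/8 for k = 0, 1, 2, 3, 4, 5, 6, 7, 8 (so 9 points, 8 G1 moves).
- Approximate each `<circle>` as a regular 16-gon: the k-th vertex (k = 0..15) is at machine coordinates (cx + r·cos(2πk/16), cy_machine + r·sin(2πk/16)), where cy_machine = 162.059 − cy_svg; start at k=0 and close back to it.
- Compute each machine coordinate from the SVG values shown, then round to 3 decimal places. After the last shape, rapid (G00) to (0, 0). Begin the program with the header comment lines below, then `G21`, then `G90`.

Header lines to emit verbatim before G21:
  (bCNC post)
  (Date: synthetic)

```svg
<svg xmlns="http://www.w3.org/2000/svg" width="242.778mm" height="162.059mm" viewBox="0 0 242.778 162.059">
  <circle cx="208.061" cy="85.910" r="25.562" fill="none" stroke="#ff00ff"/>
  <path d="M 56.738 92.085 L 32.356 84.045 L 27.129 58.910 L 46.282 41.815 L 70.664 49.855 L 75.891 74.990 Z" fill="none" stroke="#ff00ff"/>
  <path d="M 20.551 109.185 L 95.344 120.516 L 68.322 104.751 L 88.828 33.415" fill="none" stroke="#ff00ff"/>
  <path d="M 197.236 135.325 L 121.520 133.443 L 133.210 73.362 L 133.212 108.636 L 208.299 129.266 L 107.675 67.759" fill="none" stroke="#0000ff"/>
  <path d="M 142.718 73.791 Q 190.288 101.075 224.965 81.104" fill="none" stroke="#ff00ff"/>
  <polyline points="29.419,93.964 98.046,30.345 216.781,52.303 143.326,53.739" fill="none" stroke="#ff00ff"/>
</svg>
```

viewBox `0 0 242.778 162.059` with mm width/height → 1 unit = 1 mm. Flip: y_m = 162.059 − y_svg.

**Shape 1** — `<circle>` circle, stroke `#ff00ff` → score (S499, F1714). Machine vertices: (233.623,76.149) → (231.677,85.931) → (226.136,94.224) → (217.843,99.765) → (208.061,101.711) → (198.279,99.765) → (189.986,94.224) → (184.445,85.931) → (182.499,76.149) → (184.445,66.367) → (189.986,58.074) → (198.279,52.533) → (208.061,50.587) → (217.843,52.533) → (226.136,58.074) → (231.677,66.367) → (233.623,76.149). Closed: final G1 returns to the first vertex.

**Shape 2** — `<path>` regular polygon, stroke `#ff00ff` → score (S499, F1714). Machine vertices: (56.738,69.974) → (32.356,78.014) → (27.129,103.149) → (46.282,120.244) → (70.664,112.204) → (75.891,87.069) → (56.738,69.974). Closed: final G1 returns to the first vertex.

**Shape 3** — `<path>` open polyline, stroke `#ff00ff` → score (S499, F1714). Machine vertices: (20.551,52.874) → (95.344,41.543) → (68.322,57.308) → (88.828,128.644). Open path.

**Shape 4** — `<path>` open polyline, stroke `#0000ff` → cut (S865, F824). Machine vertices: (197.236,26.734) → (121.520,28.616) → (133.210,88.697) → (133.212,53.423) → (208.299,32.793) → (107.675,94.300). Open path.

**Shape 5** — `<path>` quadratic bezier, stroke `#ff00ff` → score (S499, F1714). Control points (SVG): P0=(142.718,73.791), P1=(190.288,101.075), P2=(224.965,81.104); sampled at t=k/8. Machine vertices: (142.718,88.268) → (154.409,82.185) → (165.697,77.579) → (176.582,74.450) → (187.065,72.798) → (197.144,72.622) → (206.821,73.923) → (216.094,76.701) → (224.965,80.955). Open path.

**Shape 6** — `<polyline>` open polyline, stroke `#ff00ff` → score (S499, F1714). Machine vertices: (29.419,68.095) → (98.046,131.714) → (216.781,109.756) → (143.326,108.320). Open path.

(bCNC post)
(Date: synthetic)
G21
G90
G00 X233.623 Y76.149
M3 S499
G01 X231.677 Y85.931 F1714
G01 X226.136 Y94.224
G01 X217.843 Y99.765
G01 X208.061 Y101.711
G01 X198.279 Y99.765
G01 X189.986 Y94.224
G01 X184.445 Y85.931
G01 X182.499 Y76.149
G01 X184.445 Y66.367
G01 X189.986 Y58.074
G01 X198.279 Y52.533
G01 X208.061 Y50.587
G01 X217.843 Y52.533
G01 X226.136 Y58.074
G01 X231.677 Y66.367
G01 X233.623 Y76.149
M5
G00 X56.738 Y69.974
M3 S499
G01 X32.356 Y78.014 F1714
G01 X27.129 Y103.149
G01 X46.282 Y120.244
G01 X70.664 Y112.204
G01 X75.891 Y87.069
G01 X56.738 Y69.974
M5
G00 X20.551 Y52.874
M3 S499
G01 X95.344 Y41.543 F1714
G01 X68.322 Y57.308
G01 X88.828 Y128.644
M5
G00 X197.236 Y26.734
M3 S865
G01 X121.520 Y28.616 F824
G01 X133.210 Y88.697
G01 X133.212 Y53.423
G01 X208.299 Y32.793
G01 X107.675 Y94.300
M5
G00 X142.718 Y88.268
M3 S499
G01 X154.409 Y82.185 F1714
G01 X165.697 Y77.579
G01 X176.582 Y74.450
G01 X187.065 Y72.798
G01 X197.144 Y72.622
G01 X206.821 Y73.923
G01 X216.094 Y76.701
G01 X224.965 Y80.955
M5
G00 X29.419 Y68.095
M3 S499
G01 X98.046 Y131.714 F1714
G01 X216.781 Y109.756
G01 X143.326 Y108.320
M5
G00 X0.000 Y0.000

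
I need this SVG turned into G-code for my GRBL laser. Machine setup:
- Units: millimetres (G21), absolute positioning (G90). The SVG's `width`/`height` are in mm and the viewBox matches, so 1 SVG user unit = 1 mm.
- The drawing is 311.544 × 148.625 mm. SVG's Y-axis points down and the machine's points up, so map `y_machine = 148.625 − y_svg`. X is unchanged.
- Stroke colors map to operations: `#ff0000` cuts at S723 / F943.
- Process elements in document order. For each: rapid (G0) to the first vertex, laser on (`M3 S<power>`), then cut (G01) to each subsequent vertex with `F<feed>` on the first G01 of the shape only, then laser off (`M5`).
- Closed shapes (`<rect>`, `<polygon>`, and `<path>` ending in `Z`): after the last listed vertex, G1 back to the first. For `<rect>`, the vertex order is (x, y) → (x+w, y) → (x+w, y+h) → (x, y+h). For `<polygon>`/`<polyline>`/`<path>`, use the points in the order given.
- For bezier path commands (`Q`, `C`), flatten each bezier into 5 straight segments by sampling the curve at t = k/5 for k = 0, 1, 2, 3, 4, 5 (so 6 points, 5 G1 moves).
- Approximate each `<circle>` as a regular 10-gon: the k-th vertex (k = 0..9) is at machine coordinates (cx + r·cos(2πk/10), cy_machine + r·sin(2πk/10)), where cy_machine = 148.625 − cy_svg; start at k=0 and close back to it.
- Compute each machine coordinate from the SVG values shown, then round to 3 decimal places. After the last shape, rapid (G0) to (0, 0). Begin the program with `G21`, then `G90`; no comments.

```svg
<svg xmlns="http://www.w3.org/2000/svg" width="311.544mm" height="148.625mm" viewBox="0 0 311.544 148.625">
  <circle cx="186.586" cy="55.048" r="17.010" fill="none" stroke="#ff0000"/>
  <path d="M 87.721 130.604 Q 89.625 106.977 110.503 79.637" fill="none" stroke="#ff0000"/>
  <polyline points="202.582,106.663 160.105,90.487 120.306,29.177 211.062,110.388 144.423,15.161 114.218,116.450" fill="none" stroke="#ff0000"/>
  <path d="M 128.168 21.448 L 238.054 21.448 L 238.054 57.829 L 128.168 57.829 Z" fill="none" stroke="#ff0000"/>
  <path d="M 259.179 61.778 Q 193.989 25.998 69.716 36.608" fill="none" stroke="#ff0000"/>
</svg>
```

G21
G90
G0 X203.596 Y93.577
M3 S723
G01 X200.347 Y103.575 F943
G01 X191.842 Y109.754
G01 X181.330 Y109.754
G01 X172.825 Y103.575
G01 X169.576 Y93.577
G01 X172.825 Y83.579
G01 X181.330 Y77.400
G01 X191.842 Y77.400
G01 X200.347 Y83.579
G01 X203.596 Y93.577
M5
G0 X87.721 Y18.021
M3 S723
G01 X89.242 Y27.620 F943
G01 X92.280 Y37.517
G01 X96.836 Y47.710
G01 X102.911 Y58.201
G01 X110.503 Y68.988
M5
G0 X202.582 Y41.962
M3 S723
G01 X160.105 Y58.138 F943
G01 X120.306 Y119.448
G01 X211.062 Y38.237
G01 X144.423 Y133.464
G01 X114.218 Y32.175
M5
G0 X128.168 Y127.177
M3 S723
G01 X238.054 Y127.177 F943
G01 X238.054 Y90.796
G01 X128.168 Y90.796
G01 X128.168 Y127.177
M5
G0 X259.179 Y86.847
M3 S723
G01 X230.740 Y99.303 F943
G01 X197.574 Y108.049
G01 X159.681 Y113.083
G01 X117.062 Y114.405
G01 X69.716 Y112.017
M5
G0 X0.000 Y0.000

viewBox `0 0 311.544 148.625` with mm width/height → 1 unit = 1 mm. Flip: y_m = 148.625 − y_svg.

**Shape 1** — `<circle>` circle, stroke `#ff0000` → cut (S723, F943). Machine vertices: (203.596,93.577) → (200.347,103.575) → (191.842,109.754) → (181.330,109.754) → (172.825,103.575) → (169.576,93.577) → (172.825,83.579) → (181.330,77.400) → (191.842,77.400) → (200.347,83.579) → (203.596,93.577). Closed: final G1 returns to the first vertex.

**Shape 2** — `<path>` quadratic bezier, stroke `#ff0000` → cut (S723, F943). Control points (SVG): P0=(87.721,130.604), P1=(89.625,106.977), P2=(110.503,79.637); sampled at t=k/5. Machine vertices: (87.721,18.021) → (89.242,27.620) → (92.280,37.517) → (96.836,47.710) → (102.911,58.201) → (110.503,68.988). Open path.

**Shape 3** — `<polyline>` open polyline, stroke `#ff0000` → cut (S723, F943). Machine vertices: (202.582,41.962) → (160.105,58.138) → (120.306,119.448) → (211.062,38.237) → (144.423,133.464) → (114.218,32.175). Open path.

**Shape 4** — `<path>` rectangle, stroke `#ff0000` → cut (S723, F943). Machine vertices: (128.168,127.177) → (238.054,127.177) → (238.054,90.796) → (128.168,90.796) → (128.168,127.177). Closed: final G1 returns to the first vertex.

**Shape 5** — `<path>` quadratic bezier, stroke `#ff0000` → cut (S723, F943). Control points (SVG): P0=(259.179,61.778), P1=(193.989,25.998), P2=(69.716,36.608); sampled at t=k/5. Machine vertices: (259.179,86.847) → (230.740,99.303) → (197.574,108.049) → (159.681,113.083) → (117.062,114.405) → (69.716,112.017). Open path.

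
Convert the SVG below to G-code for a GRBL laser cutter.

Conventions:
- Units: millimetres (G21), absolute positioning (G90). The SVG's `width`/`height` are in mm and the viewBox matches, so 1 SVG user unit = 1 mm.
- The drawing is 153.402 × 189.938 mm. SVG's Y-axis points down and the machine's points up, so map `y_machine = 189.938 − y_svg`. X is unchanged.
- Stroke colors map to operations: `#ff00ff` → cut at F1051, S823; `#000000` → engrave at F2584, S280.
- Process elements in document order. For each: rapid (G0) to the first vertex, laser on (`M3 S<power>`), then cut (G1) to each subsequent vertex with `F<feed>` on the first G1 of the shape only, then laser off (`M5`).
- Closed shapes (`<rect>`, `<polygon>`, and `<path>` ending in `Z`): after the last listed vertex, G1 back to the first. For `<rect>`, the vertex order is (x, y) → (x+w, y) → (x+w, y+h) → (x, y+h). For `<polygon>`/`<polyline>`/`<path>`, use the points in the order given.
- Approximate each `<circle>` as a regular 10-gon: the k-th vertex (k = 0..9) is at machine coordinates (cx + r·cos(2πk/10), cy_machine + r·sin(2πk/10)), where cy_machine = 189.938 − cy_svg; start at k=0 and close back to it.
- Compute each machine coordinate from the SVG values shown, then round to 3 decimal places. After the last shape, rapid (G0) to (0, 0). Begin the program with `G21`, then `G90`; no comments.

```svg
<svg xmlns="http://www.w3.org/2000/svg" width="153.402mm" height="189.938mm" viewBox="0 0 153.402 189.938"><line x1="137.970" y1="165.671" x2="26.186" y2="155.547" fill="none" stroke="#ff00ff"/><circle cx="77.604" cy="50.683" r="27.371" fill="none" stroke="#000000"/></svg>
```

G21
G90
G0 X137.970 Y24.267
M3 S823
G1 X26.186 Y34.391 F1051
M5
G0 X104.975 Y139.255
M3 S280
G1 X99.748 Y155.343 F2584
G1 X86.062 Y165.286
G1 X69.146 Y165.286
G1 X55.460 Y155.343
G1 X50.233 Y139.255
G1 X55.460 Y123.167
G1 X69.146 Y113.224
G1 X86.062 Y113.224
G1 X99.748 Y123.167
G1 X104.975 Y139.255
M5
G0 X0.000 Y0.000

1 u = 1 mm; y_m = 189.938 − y.

[1] `<line>` line segment, #ff00ff→cut S823 F1051: (137.970,24.267) → (26.186,34.391)

[2] `<circle>` circle, #000000→engrave S280 F2584: (104.975,139.255) → (99.748,155.343) → (86.062,165.286) → (69.146,165.286) → (55.460,155.343) → (50.233,139.255) → (55.460,123.167) → (69.146,113.224) → (86.062,113.224) → (99.748,123.167) → (104.975,139.255) (closed)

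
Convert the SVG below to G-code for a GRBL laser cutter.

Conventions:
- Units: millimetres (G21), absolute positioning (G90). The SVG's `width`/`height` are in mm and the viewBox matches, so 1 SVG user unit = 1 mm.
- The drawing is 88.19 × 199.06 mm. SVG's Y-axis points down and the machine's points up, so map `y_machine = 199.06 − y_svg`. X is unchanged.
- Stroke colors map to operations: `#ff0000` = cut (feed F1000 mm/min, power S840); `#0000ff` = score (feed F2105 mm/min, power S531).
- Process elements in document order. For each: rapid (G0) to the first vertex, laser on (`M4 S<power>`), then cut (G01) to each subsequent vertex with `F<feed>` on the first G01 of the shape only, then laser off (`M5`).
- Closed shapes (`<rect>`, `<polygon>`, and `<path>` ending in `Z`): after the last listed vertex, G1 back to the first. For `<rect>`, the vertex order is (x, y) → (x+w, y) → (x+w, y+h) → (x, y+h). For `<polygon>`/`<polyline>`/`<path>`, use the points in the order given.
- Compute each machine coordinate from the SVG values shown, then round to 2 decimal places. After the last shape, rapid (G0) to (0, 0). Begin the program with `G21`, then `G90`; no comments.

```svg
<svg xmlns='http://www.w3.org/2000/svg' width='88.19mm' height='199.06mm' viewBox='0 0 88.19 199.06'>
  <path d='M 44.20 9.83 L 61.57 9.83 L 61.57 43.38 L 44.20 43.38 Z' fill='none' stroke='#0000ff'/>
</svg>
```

1 u = 1 mm; y_m = 199.06 − y.

[1] `<path>` rectangle, #0000ff→score S531 F2105: (44.20,189.23) → (61.57,189.23) → (61.57,155.68) → (44.20,155.68) → (44.20,189.23) (closed)

G21
G90
G0 X44.20 Y189.23
M4 S531
G01 X61.57 Y189.23 F2105
G01 X61.57 Y155.68
G01 X44.20 Y155.68
G01 X44.20 Y189.23
M5
G0 X0.00 Y0.00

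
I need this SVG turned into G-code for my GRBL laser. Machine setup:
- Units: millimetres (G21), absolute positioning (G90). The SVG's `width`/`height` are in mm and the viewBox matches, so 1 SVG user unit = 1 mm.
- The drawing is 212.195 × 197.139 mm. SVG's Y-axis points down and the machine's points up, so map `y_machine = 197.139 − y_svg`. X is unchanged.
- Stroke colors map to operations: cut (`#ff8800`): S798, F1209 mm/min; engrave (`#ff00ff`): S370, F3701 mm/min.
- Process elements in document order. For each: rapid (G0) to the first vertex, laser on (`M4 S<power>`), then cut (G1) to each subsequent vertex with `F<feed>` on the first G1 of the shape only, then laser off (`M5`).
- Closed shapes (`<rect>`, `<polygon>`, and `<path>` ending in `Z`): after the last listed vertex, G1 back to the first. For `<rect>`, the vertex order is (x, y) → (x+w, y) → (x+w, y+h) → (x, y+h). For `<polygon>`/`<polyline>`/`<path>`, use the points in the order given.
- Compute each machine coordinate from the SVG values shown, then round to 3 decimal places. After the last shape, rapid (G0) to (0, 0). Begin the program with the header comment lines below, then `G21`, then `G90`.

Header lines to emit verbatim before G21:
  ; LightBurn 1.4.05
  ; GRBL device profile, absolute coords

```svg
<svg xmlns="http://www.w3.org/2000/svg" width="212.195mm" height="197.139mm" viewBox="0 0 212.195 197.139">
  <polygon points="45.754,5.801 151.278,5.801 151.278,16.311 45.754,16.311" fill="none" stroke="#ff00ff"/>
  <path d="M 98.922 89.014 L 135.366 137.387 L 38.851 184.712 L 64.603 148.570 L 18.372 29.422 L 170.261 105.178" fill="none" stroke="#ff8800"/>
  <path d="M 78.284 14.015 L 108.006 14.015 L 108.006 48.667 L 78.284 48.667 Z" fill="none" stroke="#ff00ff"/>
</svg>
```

1 u = 1 mm; y_m = 197.139 − y.

[1] `<polygon>` rectangle, #ff00ff→engrave S370 F3701: (45.754,191.338) → (151.278,191.338) → (151.278,180.828) → (45.754,180.828) → (45.754,191.338) (closed)

[2] `<path>` open polyline, #ff8800→cut S798 F1209: (98.922,108.125) → (135.366,59.752) → (38.851,12.427) → (64.603,48.569) → (18.372,167.717) → (170.261,91.961)

[3] `<path>` rectangle, #ff00ff→engrave S370 F3701: (78.284,183.124) → (108.006,183.124) → (108.006,148.472) → (78.284,148.472) → (78.284,183.124) (closed)

; LightBurn 1.4.05
; GRBL device profile, absolute coords
G21
G90
G0 X45.754 Y191.338
M4 S370
G1 X151.278 Y191.338 F3701
G1 X151.278 Y180.828
G1 X45.754 Y180.828
G1 X45.754 Y191.338
M5
G0 X98.922 Y108.125
M4 S798
G1 X135.366 Y59.752 F1209
G1 X38.851 Y12.427
G1 X64.603 Y48.569
G1 X18.372 Y167.717
G1 X170.261 Y91.961
M5
G0 X78.284 Y183.124
M4 S370
G1 X108.006 Y183.124 F3701
G1 X108.006 Y148.472
G1 X78.284 Y148.472
G1 X78.284 Y183.124
M5
G0 X0.000 Y0.000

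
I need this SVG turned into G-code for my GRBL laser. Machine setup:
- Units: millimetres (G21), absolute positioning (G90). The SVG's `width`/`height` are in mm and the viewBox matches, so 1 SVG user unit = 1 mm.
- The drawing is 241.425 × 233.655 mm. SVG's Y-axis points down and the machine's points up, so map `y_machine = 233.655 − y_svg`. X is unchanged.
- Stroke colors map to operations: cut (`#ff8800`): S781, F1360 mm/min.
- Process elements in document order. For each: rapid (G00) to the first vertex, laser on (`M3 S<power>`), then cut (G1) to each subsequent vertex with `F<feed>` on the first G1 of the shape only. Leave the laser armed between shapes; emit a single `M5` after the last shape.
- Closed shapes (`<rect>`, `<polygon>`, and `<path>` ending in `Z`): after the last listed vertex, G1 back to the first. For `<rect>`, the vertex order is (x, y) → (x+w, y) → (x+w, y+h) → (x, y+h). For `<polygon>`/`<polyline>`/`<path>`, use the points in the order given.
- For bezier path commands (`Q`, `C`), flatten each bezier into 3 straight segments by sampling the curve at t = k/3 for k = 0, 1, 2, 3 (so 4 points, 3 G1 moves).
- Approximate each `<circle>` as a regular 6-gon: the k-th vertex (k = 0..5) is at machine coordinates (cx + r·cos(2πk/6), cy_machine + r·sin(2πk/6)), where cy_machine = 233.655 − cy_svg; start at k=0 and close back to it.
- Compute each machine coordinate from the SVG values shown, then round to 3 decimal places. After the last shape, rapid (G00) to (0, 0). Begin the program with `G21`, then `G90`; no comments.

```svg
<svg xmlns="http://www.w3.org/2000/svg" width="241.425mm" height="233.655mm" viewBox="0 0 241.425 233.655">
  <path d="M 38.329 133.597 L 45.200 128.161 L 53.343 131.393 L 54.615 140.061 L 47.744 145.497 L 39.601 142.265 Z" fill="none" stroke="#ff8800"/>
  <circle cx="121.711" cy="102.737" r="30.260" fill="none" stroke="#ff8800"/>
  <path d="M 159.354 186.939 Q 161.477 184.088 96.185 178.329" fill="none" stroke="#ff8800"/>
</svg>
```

Since the viewBox matches the mm dimensions, user units are millimetres directly. The only transform is the Y-flip y_m = 233.655 − y_svg.

Shape 1 is a regular polygon drawn with `<path>`. Its stroke #ff8800 means cut at S781, F1360. After flipping Y the toolpath is (38.329,100.058) → (45.200,105.494) → (53.343,102.262) → (54.615,93.594) → (47.744,88.158) → (39.601,91.390) → (38.329,100.058), returning to the start.

Shape 2 is a circle drawn with `<circle>`. Its stroke #ff8800 means cut at S781, F1360. After flipping Y the toolpath is (151.971,130.918) → (136.841,157.124) → (106.581,157.124) → (91.451,130.918) → (106.581,104.712) → (136.841,104.712) → (151.971,130.918), returning to the start.

Shape 3 is a quadratic bezier drawn with `<path>`. Its stroke #ff8800 means cut at S781, F1360. After flipping Y the toolpath is (159.354,46.716) → (153.279,48.940) → (132.222,51.810) → (96.185,55.326).

G21
G90
G00 X38.329 Y100.058
M3 S781
G1 X45.200 Y105.494 F1360
G1 X53.343 Y102.262
G1 X54.615 Y93.594
G1 X47.744 Y88.158
G1 X39.601 Y91.390
G1 X38.329 Y100.058
G00 X151.971 Y130.918
M3 S781
G1 X136.841 Y157.124 F1360
G1 X106.581 Y157.124
G1 X91.451 Y130.918
G1 X106.581 Y104.712
G1 X136.841 Y104.712
G1 X151.971 Y130.918
G00 X159.354 Y46.716
M3 S781
G1 X153.279 Y48.940 F1360
G1 X132.222 Y51.810
G1 X96.185 Y55.326
M5
G00 X0.000 Y0.000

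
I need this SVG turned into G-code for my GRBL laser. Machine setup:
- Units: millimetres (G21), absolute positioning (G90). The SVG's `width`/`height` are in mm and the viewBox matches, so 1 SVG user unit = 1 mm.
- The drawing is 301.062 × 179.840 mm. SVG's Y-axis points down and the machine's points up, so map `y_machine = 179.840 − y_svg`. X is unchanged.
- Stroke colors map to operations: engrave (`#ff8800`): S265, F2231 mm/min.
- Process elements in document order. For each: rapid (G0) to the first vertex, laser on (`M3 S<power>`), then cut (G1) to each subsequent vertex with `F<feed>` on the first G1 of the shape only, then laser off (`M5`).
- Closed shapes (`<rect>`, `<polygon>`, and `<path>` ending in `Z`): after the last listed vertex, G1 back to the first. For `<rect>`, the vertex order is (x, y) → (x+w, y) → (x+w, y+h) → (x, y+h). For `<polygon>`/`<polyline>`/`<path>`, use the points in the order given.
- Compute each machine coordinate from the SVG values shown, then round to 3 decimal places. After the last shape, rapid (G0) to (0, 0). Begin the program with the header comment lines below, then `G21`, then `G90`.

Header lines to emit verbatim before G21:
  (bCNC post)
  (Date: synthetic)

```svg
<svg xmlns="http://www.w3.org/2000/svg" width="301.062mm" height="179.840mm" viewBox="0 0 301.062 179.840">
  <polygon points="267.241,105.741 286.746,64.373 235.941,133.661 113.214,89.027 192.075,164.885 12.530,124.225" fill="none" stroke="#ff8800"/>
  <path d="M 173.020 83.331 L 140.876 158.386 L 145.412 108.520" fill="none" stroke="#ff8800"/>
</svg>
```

1 u = 1 mm; y_m = 179.840 − y.

[1] `<polygon>` closed polygon, #ff8800→engrave S265 F2231: (267.241,74.099) → (286.746,115.467) → (235.941,46.179) → (113.214,90.813) → (192.075,14.955) → (12.530,55.615) → (267.241,74.099) (closed)

[2] `<path>` open polyline, #ff8800→engrave S265 F2231: (173.020,96.509) → (140.876,21.454) → (145.412,71.320)

(bCNC post)
(Date: synthetic)
G21
G90
G0 X267.241 Y74.099
M3 S265
G1 X286.746 Y115.467 F2231
G1 X235.941 Y46.179
G1 X113.214 Y90.813
G1 X192.075 Y14.955
G1 X12.530 Y55.615
G1 X267.241 Y74.099
M5
G0 X173.020 Y96.509
M3 S265
G1 X140.876 Y21.454 F2231
G1 X145.412 Y71.320
M5
G0 X0.000 Y0.000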